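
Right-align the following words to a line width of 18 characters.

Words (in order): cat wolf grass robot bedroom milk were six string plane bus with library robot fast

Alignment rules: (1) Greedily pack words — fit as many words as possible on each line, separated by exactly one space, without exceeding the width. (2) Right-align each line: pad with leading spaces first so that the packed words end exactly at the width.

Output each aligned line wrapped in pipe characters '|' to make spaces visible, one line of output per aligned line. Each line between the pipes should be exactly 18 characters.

Line 1: ['cat', 'wolf', 'grass'] (min_width=14, slack=4)
Line 2: ['robot', 'bedroom', 'milk'] (min_width=18, slack=0)
Line 3: ['were', 'six', 'string'] (min_width=15, slack=3)
Line 4: ['plane', 'bus', 'with'] (min_width=14, slack=4)
Line 5: ['library', 'robot', 'fast'] (min_width=18, slack=0)

Answer: |    cat wolf grass|
|robot bedroom milk|
|   were six string|
|    plane bus with|
|library robot fast|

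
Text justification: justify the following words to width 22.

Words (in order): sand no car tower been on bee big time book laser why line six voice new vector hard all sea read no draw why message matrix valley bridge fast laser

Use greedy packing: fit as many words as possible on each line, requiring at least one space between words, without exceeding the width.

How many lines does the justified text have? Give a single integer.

Answer: 8

Derivation:
Line 1: ['sand', 'no', 'car', 'tower', 'been'] (min_width=22, slack=0)
Line 2: ['on', 'bee', 'big', 'time', 'book'] (min_width=20, slack=2)
Line 3: ['laser', 'why', 'line', 'six'] (min_width=18, slack=4)
Line 4: ['voice', 'new', 'vector', 'hard'] (min_width=21, slack=1)
Line 5: ['all', 'sea', 'read', 'no', 'draw'] (min_width=20, slack=2)
Line 6: ['why', 'message', 'matrix'] (min_width=18, slack=4)
Line 7: ['valley', 'bridge', 'fast'] (min_width=18, slack=4)
Line 8: ['laser'] (min_width=5, slack=17)
Total lines: 8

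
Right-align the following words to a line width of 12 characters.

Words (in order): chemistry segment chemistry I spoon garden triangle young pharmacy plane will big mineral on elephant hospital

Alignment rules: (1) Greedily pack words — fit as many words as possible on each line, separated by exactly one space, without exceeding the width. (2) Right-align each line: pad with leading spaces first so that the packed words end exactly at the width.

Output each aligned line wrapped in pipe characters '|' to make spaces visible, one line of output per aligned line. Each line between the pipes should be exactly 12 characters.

Line 1: ['chemistry'] (min_width=9, slack=3)
Line 2: ['segment'] (min_width=7, slack=5)
Line 3: ['chemistry', 'I'] (min_width=11, slack=1)
Line 4: ['spoon', 'garden'] (min_width=12, slack=0)
Line 5: ['triangle'] (min_width=8, slack=4)
Line 6: ['young'] (min_width=5, slack=7)
Line 7: ['pharmacy'] (min_width=8, slack=4)
Line 8: ['plane', 'will'] (min_width=10, slack=2)
Line 9: ['big', 'mineral'] (min_width=11, slack=1)
Line 10: ['on', 'elephant'] (min_width=11, slack=1)
Line 11: ['hospital'] (min_width=8, slack=4)

Answer: |   chemistry|
|     segment|
| chemistry I|
|spoon garden|
|    triangle|
|       young|
|    pharmacy|
|  plane will|
| big mineral|
| on elephant|
|    hospital|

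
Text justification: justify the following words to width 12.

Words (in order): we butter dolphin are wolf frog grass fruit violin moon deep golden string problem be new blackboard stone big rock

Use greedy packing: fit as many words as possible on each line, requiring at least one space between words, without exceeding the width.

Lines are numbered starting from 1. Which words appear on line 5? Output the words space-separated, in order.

Answer: violin moon

Derivation:
Line 1: ['we', 'butter'] (min_width=9, slack=3)
Line 2: ['dolphin', 'are'] (min_width=11, slack=1)
Line 3: ['wolf', 'frog'] (min_width=9, slack=3)
Line 4: ['grass', 'fruit'] (min_width=11, slack=1)
Line 5: ['violin', 'moon'] (min_width=11, slack=1)
Line 6: ['deep', 'golden'] (min_width=11, slack=1)
Line 7: ['string'] (min_width=6, slack=6)
Line 8: ['problem', 'be'] (min_width=10, slack=2)
Line 9: ['new'] (min_width=3, slack=9)
Line 10: ['blackboard'] (min_width=10, slack=2)
Line 11: ['stone', 'big'] (min_width=9, slack=3)
Line 12: ['rock'] (min_width=4, slack=8)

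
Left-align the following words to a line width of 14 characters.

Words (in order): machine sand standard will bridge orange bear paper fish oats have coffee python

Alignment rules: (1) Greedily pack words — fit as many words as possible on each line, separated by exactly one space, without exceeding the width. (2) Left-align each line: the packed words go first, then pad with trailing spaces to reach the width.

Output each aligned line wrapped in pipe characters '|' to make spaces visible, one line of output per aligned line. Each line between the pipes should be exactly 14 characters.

Answer: |machine sand  |
|standard will |
|bridge orange |
|bear paper    |
|fish oats have|
|coffee python |

Derivation:
Line 1: ['machine', 'sand'] (min_width=12, slack=2)
Line 2: ['standard', 'will'] (min_width=13, slack=1)
Line 3: ['bridge', 'orange'] (min_width=13, slack=1)
Line 4: ['bear', 'paper'] (min_width=10, slack=4)
Line 5: ['fish', 'oats', 'have'] (min_width=14, slack=0)
Line 6: ['coffee', 'python'] (min_width=13, slack=1)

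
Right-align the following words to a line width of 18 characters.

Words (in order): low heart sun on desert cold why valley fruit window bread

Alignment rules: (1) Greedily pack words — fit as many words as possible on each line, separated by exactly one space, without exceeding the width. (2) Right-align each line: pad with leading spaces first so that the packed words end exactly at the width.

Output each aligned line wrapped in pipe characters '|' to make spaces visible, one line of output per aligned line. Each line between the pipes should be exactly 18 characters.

Line 1: ['low', 'heart', 'sun', 'on'] (min_width=16, slack=2)
Line 2: ['desert', 'cold', 'why'] (min_width=15, slack=3)
Line 3: ['valley', 'fruit'] (min_width=12, slack=6)
Line 4: ['window', 'bread'] (min_width=12, slack=6)

Answer: |  low heart sun on|
|   desert cold why|
|      valley fruit|
|      window bread|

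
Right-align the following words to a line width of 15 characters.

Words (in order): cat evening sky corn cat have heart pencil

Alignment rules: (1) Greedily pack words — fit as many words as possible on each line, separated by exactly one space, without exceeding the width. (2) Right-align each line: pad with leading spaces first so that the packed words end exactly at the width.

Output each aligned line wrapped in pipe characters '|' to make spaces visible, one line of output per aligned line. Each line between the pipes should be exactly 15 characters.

Line 1: ['cat', 'evening', 'sky'] (min_width=15, slack=0)
Line 2: ['corn', 'cat', 'have'] (min_width=13, slack=2)
Line 3: ['heart', 'pencil'] (min_width=12, slack=3)

Answer: |cat evening sky|
|  corn cat have|
|   heart pencil|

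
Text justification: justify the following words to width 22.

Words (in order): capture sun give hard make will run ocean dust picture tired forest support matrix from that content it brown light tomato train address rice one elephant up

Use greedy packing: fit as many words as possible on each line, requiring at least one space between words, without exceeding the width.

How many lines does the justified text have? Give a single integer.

Answer: 8

Derivation:
Line 1: ['capture', 'sun', 'give', 'hard'] (min_width=21, slack=1)
Line 2: ['make', 'will', 'run', 'ocean'] (min_width=19, slack=3)
Line 3: ['dust', 'picture', 'tired'] (min_width=18, slack=4)
Line 4: ['forest', 'support', 'matrix'] (min_width=21, slack=1)
Line 5: ['from', 'that', 'content', 'it'] (min_width=20, slack=2)
Line 6: ['brown', 'light', 'tomato'] (min_width=18, slack=4)
Line 7: ['train', 'address', 'rice', 'one'] (min_width=22, slack=0)
Line 8: ['elephant', 'up'] (min_width=11, slack=11)
Total lines: 8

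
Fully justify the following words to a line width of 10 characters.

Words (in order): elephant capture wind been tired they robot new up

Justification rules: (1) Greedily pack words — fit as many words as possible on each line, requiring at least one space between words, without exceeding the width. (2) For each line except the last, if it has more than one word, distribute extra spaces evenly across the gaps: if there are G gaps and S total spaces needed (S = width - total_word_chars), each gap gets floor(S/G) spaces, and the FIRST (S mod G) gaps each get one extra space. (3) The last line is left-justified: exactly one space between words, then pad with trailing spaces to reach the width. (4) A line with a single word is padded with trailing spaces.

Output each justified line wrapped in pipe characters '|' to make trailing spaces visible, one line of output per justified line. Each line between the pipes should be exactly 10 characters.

Line 1: ['elephant'] (min_width=8, slack=2)
Line 2: ['capture'] (min_width=7, slack=3)
Line 3: ['wind', 'been'] (min_width=9, slack=1)
Line 4: ['tired', 'they'] (min_width=10, slack=0)
Line 5: ['robot', 'new'] (min_width=9, slack=1)
Line 6: ['up'] (min_width=2, slack=8)

Answer: |elephant  |
|capture   |
|wind  been|
|tired they|
|robot  new|
|up        |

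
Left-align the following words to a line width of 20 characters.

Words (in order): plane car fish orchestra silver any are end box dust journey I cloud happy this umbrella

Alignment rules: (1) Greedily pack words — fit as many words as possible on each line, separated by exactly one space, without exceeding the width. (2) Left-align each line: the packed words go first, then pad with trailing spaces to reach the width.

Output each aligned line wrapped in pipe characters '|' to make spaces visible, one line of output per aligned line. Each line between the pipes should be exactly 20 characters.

Line 1: ['plane', 'car', 'fish'] (min_width=14, slack=6)
Line 2: ['orchestra', 'silver', 'any'] (min_width=20, slack=0)
Line 3: ['are', 'end', 'box', 'dust'] (min_width=16, slack=4)
Line 4: ['journey', 'I', 'cloud'] (min_width=15, slack=5)
Line 5: ['happy', 'this', 'umbrella'] (min_width=19, slack=1)

Answer: |plane car fish      |
|orchestra silver any|
|are end box dust    |
|journey I cloud     |
|happy this umbrella |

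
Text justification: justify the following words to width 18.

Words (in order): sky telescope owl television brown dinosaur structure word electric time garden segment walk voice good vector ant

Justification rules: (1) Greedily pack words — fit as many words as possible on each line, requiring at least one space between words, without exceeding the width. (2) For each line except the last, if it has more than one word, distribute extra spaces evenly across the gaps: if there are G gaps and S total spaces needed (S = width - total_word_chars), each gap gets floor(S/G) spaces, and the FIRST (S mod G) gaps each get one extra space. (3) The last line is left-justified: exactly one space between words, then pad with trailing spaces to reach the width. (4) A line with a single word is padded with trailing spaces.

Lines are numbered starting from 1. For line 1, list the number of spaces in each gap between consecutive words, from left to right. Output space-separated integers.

Answer: 2 1

Derivation:
Line 1: ['sky', 'telescope', 'owl'] (min_width=17, slack=1)
Line 2: ['television', 'brown'] (min_width=16, slack=2)
Line 3: ['dinosaur', 'structure'] (min_width=18, slack=0)
Line 4: ['word', 'electric', 'time'] (min_width=18, slack=0)
Line 5: ['garden', 'segment'] (min_width=14, slack=4)
Line 6: ['walk', 'voice', 'good'] (min_width=15, slack=3)
Line 7: ['vector', 'ant'] (min_width=10, slack=8)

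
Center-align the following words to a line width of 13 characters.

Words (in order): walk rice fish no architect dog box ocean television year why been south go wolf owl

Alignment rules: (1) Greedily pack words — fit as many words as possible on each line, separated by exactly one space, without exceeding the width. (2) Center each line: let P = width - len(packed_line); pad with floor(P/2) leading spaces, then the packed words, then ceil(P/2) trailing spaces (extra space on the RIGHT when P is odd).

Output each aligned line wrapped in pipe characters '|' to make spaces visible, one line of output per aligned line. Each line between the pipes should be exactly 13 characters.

Answer: |  walk rice  |
|   fish no   |
|architect dog|
|  box ocean  |
| television  |
|year why been|
|south go wolf|
|     owl     |

Derivation:
Line 1: ['walk', 'rice'] (min_width=9, slack=4)
Line 2: ['fish', 'no'] (min_width=7, slack=6)
Line 3: ['architect', 'dog'] (min_width=13, slack=0)
Line 4: ['box', 'ocean'] (min_width=9, slack=4)
Line 5: ['television'] (min_width=10, slack=3)
Line 6: ['year', 'why', 'been'] (min_width=13, slack=0)
Line 7: ['south', 'go', 'wolf'] (min_width=13, slack=0)
Line 8: ['owl'] (min_width=3, slack=10)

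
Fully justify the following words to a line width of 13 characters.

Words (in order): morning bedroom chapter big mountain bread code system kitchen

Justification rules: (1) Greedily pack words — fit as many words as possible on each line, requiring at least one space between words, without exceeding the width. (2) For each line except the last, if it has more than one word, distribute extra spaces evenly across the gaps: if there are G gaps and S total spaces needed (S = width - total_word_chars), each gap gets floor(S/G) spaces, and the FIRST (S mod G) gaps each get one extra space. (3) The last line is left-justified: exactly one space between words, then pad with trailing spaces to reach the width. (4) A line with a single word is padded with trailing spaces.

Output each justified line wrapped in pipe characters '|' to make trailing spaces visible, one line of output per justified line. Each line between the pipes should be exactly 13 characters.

Answer: |morning      |
|bedroom      |
|chapter   big|
|mountain     |
|bread    code|
|system       |
|kitchen      |

Derivation:
Line 1: ['morning'] (min_width=7, slack=6)
Line 2: ['bedroom'] (min_width=7, slack=6)
Line 3: ['chapter', 'big'] (min_width=11, slack=2)
Line 4: ['mountain'] (min_width=8, slack=5)
Line 5: ['bread', 'code'] (min_width=10, slack=3)
Line 6: ['system'] (min_width=6, slack=7)
Line 7: ['kitchen'] (min_width=7, slack=6)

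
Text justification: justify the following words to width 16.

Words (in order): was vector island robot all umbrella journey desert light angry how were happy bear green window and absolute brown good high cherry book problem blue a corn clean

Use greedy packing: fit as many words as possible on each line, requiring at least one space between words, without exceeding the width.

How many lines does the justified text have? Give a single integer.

Line 1: ['was', 'vector'] (min_width=10, slack=6)
Line 2: ['island', 'robot', 'all'] (min_width=16, slack=0)
Line 3: ['umbrella', 'journey'] (min_width=16, slack=0)
Line 4: ['desert', 'light'] (min_width=12, slack=4)
Line 5: ['angry', 'how', 'were'] (min_width=14, slack=2)
Line 6: ['happy', 'bear', 'green'] (min_width=16, slack=0)
Line 7: ['window', 'and'] (min_width=10, slack=6)
Line 8: ['absolute', 'brown'] (min_width=14, slack=2)
Line 9: ['good', 'high', 'cherry'] (min_width=16, slack=0)
Line 10: ['book', 'problem'] (min_width=12, slack=4)
Line 11: ['blue', 'a', 'corn'] (min_width=11, slack=5)
Line 12: ['clean'] (min_width=5, slack=11)
Total lines: 12

Answer: 12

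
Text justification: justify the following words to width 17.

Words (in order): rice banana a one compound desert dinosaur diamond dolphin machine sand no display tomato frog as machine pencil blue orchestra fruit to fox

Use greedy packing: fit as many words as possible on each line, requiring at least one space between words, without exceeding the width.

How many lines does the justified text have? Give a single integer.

Line 1: ['rice', 'banana', 'a', 'one'] (min_width=17, slack=0)
Line 2: ['compound', 'desert'] (min_width=15, slack=2)
Line 3: ['dinosaur', 'diamond'] (min_width=16, slack=1)
Line 4: ['dolphin', 'machine'] (min_width=15, slack=2)
Line 5: ['sand', 'no', 'display'] (min_width=15, slack=2)
Line 6: ['tomato', 'frog', 'as'] (min_width=14, slack=3)
Line 7: ['machine', 'pencil'] (min_width=14, slack=3)
Line 8: ['blue', 'orchestra'] (min_width=14, slack=3)
Line 9: ['fruit', 'to', 'fox'] (min_width=12, slack=5)
Total lines: 9

Answer: 9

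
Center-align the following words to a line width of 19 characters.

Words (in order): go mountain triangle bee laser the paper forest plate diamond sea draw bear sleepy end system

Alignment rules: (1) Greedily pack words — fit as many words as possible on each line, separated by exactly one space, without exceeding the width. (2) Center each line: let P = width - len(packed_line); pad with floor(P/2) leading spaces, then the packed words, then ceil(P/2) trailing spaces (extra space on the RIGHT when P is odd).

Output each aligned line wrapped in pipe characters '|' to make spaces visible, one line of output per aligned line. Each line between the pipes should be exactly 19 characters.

Line 1: ['go', 'mountain'] (min_width=11, slack=8)
Line 2: ['triangle', 'bee', 'laser'] (min_width=18, slack=1)
Line 3: ['the', 'paper', 'forest'] (min_width=16, slack=3)
Line 4: ['plate', 'diamond', 'sea'] (min_width=17, slack=2)
Line 5: ['draw', 'bear', 'sleepy'] (min_width=16, slack=3)
Line 6: ['end', 'system'] (min_width=10, slack=9)

Answer: |    go mountain    |
|triangle bee laser |
| the paper forest  |
| plate diamond sea |
| draw bear sleepy  |
|    end system     |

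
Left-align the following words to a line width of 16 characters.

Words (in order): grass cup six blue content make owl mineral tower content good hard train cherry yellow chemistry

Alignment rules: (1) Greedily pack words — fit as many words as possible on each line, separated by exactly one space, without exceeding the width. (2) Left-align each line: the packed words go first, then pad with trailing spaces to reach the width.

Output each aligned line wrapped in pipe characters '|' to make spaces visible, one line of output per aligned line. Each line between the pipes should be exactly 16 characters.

Line 1: ['grass', 'cup', 'six'] (min_width=13, slack=3)
Line 2: ['blue', 'content'] (min_width=12, slack=4)
Line 3: ['make', 'owl', 'mineral'] (min_width=16, slack=0)
Line 4: ['tower', 'content'] (min_width=13, slack=3)
Line 5: ['good', 'hard', 'train'] (min_width=15, slack=1)
Line 6: ['cherry', 'yellow'] (min_width=13, slack=3)
Line 7: ['chemistry'] (min_width=9, slack=7)

Answer: |grass cup six   |
|blue content    |
|make owl mineral|
|tower content   |
|good hard train |
|cherry yellow   |
|chemistry       |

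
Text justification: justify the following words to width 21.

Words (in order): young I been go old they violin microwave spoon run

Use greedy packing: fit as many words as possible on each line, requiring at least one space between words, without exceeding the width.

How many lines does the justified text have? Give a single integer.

Answer: 3

Derivation:
Line 1: ['young', 'I', 'been', 'go', 'old'] (min_width=19, slack=2)
Line 2: ['they', 'violin', 'microwave'] (min_width=21, slack=0)
Line 3: ['spoon', 'run'] (min_width=9, slack=12)
Total lines: 3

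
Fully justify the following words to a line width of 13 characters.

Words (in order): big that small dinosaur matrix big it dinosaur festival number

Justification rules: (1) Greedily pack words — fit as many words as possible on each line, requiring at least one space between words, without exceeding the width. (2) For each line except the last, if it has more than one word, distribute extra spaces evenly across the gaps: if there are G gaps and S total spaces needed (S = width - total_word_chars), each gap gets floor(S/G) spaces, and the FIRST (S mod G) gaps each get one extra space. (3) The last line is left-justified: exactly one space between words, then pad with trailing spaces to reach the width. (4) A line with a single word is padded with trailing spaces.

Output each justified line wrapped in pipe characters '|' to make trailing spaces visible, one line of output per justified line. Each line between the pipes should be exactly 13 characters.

Line 1: ['big', 'that'] (min_width=8, slack=5)
Line 2: ['small'] (min_width=5, slack=8)
Line 3: ['dinosaur'] (min_width=8, slack=5)
Line 4: ['matrix', 'big', 'it'] (min_width=13, slack=0)
Line 5: ['dinosaur'] (min_width=8, slack=5)
Line 6: ['festival'] (min_width=8, slack=5)
Line 7: ['number'] (min_width=6, slack=7)

Answer: |big      that|
|small        |
|dinosaur     |
|matrix big it|
|dinosaur     |
|festival     |
|number       |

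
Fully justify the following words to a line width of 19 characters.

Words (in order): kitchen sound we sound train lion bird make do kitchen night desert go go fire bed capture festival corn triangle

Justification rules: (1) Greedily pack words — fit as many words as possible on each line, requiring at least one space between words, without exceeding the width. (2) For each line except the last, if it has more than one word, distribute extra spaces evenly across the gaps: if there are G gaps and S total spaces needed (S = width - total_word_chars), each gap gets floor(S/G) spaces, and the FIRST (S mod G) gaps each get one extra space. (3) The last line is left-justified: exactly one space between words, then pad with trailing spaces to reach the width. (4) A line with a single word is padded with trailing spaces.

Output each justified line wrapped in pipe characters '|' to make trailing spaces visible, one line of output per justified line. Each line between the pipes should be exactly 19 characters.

Answer: |kitchen   sound  we|
|sound   train  lion|
|bird     make    do|
|kitchen       night|
|desert  go  go fire|
|bed         capture|
|festival       corn|
|triangle           |

Derivation:
Line 1: ['kitchen', 'sound', 'we'] (min_width=16, slack=3)
Line 2: ['sound', 'train', 'lion'] (min_width=16, slack=3)
Line 3: ['bird', 'make', 'do'] (min_width=12, slack=7)
Line 4: ['kitchen', 'night'] (min_width=13, slack=6)
Line 5: ['desert', 'go', 'go', 'fire'] (min_width=17, slack=2)
Line 6: ['bed', 'capture'] (min_width=11, slack=8)
Line 7: ['festival', 'corn'] (min_width=13, slack=6)
Line 8: ['triangle'] (min_width=8, slack=11)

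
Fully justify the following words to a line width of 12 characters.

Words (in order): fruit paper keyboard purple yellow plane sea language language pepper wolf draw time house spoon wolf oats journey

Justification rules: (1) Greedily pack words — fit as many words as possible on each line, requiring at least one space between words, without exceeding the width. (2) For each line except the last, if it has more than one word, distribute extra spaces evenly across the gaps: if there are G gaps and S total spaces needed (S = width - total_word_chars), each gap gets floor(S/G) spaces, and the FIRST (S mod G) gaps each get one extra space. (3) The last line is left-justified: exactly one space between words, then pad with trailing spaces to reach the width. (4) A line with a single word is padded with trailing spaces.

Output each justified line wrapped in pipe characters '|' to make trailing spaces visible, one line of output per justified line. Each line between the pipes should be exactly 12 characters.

Answer: |fruit  paper|
|keyboard    |
|purple      |
|yellow plane|
|sea language|
|language    |
|pepper  wolf|
|draw    time|
|house  spoon|
|wolf    oats|
|journey     |

Derivation:
Line 1: ['fruit', 'paper'] (min_width=11, slack=1)
Line 2: ['keyboard'] (min_width=8, slack=4)
Line 3: ['purple'] (min_width=6, slack=6)
Line 4: ['yellow', 'plane'] (min_width=12, slack=0)
Line 5: ['sea', 'language'] (min_width=12, slack=0)
Line 6: ['language'] (min_width=8, slack=4)
Line 7: ['pepper', 'wolf'] (min_width=11, slack=1)
Line 8: ['draw', 'time'] (min_width=9, slack=3)
Line 9: ['house', 'spoon'] (min_width=11, slack=1)
Line 10: ['wolf', 'oats'] (min_width=9, slack=3)
Line 11: ['journey'] (min_width=7, slack=5)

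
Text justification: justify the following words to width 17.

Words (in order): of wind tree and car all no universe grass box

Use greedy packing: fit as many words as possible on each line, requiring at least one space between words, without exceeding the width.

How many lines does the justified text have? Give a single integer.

Answer: 4

Derivation:
Line 1: ['of', 'wind', 'tree', 'and'] (min_width=16, slack=1)
Line 2: ['car', 'all', 'no'] (min_width=10, slack=7)
Line 3: ['universe', 'grass'] (min_width=14, slack=3)
Line 4: ['box'] (min_width=3, slack=14)
Total lines: 4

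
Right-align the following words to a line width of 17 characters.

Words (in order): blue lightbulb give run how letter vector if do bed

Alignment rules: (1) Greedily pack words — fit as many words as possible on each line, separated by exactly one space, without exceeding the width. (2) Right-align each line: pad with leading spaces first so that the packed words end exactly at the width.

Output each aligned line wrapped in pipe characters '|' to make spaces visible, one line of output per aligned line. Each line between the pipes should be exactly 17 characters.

Answer: |   blue lightbulb|
|     give run how|
| letter vector if|
|           do bed|

Derivation:
Line 1: ['blue', 'lightbulb'] (min_width=14, slack=3)
Line 2: ['give', 'run', 'how'] (min_width=12, slack=5)
Line 3: ['letter', 'vector', 'if'] (min_width=16, slack=1)
Line 4: ['do', 'bed'] (min_width=6, slack=11)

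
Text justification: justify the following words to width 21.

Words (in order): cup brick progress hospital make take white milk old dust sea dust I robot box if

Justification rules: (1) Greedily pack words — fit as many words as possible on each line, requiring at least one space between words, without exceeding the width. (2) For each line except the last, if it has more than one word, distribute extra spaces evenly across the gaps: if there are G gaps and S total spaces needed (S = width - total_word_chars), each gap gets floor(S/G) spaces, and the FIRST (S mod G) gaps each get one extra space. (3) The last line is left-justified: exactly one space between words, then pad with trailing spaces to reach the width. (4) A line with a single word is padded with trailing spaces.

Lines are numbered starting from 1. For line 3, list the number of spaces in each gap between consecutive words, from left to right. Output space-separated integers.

Answer: 2 2 1

Derivation:
Line 1: ['cup', 'brick', 'progress'] (min_width=18, slack=3)
Line 2: ['hospital', 'make', 'take'] (min_width=18, slack=3)
Line 3: ['white', 'milk', 'old', 'dust'] (min_width=19, slack=2)
Line 4: ['sea', 'dust', 'I', 'robot', 'box'] (min_width=20, slack=1)
Line 5: ['if'] (min_width=2, slack=19)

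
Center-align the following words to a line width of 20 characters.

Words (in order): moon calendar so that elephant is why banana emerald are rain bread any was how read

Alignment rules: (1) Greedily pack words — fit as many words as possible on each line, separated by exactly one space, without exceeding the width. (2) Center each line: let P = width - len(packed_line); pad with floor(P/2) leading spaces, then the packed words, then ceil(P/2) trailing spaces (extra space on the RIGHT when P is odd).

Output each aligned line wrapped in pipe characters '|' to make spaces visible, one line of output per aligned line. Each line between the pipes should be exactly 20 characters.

Answer: |  moon calendar so  |
|that elephant is why|
| banana emerald are |
| rain bread any was |
|      how read      |

Derivation:
Line 1: ['moon', 'calendar', 'so'] (min_width=16, slack=4)
Line 2: ['that', 'elephant', 'is', 'why'] (min_width=20, slack=0)
Line 3: ['banana', 'emerald', 'are'] (min_width=18, slack=2)
Line 4: ['rain', 'bread', 'any', 'was'] (min_width=18, slack=2)
Line 5: ['how', 'read'] (min_width=8, slack=12)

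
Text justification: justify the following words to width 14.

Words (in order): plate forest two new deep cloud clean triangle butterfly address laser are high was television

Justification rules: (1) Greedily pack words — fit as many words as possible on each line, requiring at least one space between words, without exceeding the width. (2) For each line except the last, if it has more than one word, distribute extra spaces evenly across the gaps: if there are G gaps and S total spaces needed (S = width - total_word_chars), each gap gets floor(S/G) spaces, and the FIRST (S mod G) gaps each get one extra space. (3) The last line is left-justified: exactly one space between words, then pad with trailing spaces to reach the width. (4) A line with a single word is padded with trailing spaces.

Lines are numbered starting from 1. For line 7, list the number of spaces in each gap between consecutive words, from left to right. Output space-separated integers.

Line 1: ['plate', 'forest'] (min_width=12, slack=2)
Line 2: ['two', 'new', 'deep'] (min_width=12, slack=2)
Line 3: ['cloud', 'clean'] (min_width=11, slack=3)
Line 4: ['triangle'] (min_width=8, slack=6)
Line 5: ['butterfly'] (min_width=9, slack=5)
Line 6: ['address', 'laser'] (min_width=13, slack=1)
Line 7: ['are', 'high', 'was'] (min_width=12, slack=2)
Line 8: ['television'] (min_width=10, slack=4)

Answer: 2 2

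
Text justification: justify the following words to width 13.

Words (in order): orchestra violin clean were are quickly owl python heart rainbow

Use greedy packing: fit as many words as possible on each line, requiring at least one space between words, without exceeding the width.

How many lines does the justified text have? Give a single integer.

Answer: 6

Derivation:
Line 1: ['orchestra'] (min_width=9, slack=4)
Line 2: ['violin', 'clean'] (min_width=12, slack=1)
Line 3: ['were', 'are'] (min_width=8, slack=5)
Line 4: ['quickly', 'owl'] (min_width=11, slack=2)
Line 5: ['python', 'heart'] (min_width=12, slack=1)
Line 6: ['rainbow'] (min_width=7, slack=6)
Total lines: 6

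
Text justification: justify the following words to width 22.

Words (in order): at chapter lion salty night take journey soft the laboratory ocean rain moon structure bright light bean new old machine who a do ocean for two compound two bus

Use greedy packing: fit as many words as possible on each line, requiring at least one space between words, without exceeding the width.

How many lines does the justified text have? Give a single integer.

Answer: 8

Derivation:
Line 1: ['at', 'chapter', 'lion', 'salty'] (min_width=21, slack=1)
Line 2: ['night', 'take', 'journey'] (min_width=18, slack=4)
Line 3: ['soft', 'the', 'laboratory'] (min_width=19, slack=3)
Line 4: ['ocean', 'rain', 'moon'] (min_width=15, slack=7)
Line 5: ['structure', 'bright', 'light'] (min_width=22, slack=0)
Line 6: ['bean', 'new', 'old', 'machine'] (min_width=20, slack=2)
Line 7: ['who', 'a', 'do', 'ocean', 'for', 'two'] (min_width=22, slack=0)
Line 8: ['compound', 'two', 'bus'] (min_width=16, slack=6)
Total lines: 8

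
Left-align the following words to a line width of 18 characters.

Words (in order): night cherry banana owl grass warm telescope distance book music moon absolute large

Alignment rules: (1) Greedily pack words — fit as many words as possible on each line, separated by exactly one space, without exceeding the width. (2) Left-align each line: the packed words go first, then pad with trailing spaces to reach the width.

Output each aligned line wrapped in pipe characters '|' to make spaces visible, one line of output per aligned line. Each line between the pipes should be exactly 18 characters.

Line 1: ['night', 'cherry'] (min_width=12, slack=6)
Line 2: ['banana', 'owl', 'grass'] (min_width=16, slack=2)
Line 3: ['warm', 'telescope'] (min_width=14, slack=4)
Line 4: ['distance', 'book'] (min_width=13, slack=5)
Line 5: ['music', 'moon'] (min_width=10, slack=8)
Line 6: ['absolute', 'large'] (min_width=14, slack=4)

Answer: |night cherry      |
|banana owl grass  |
|warm telescope    |
|distance book     |
|music moon        |
|absolute large    |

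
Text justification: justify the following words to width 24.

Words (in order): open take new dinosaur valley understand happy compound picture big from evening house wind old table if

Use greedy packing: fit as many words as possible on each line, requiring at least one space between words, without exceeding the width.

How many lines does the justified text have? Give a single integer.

Answer: 5

Derivation:
Line 1: ['open', 'take', 'new', 'dinosaur'] (min_width=22, slack=2)
Line 2: ['valley', 'understand', 'happy'] (min_width=23, slack=1)
Line 3: ['compound', 'picture', 'big'] (min_width=20, slack=4)
Line 4: ['from', 'evening', 'house', 'wind'] (min_width=23, slack=1)
Line 5: ['old', 'table', 'if'] (min_width=12, slack=12)
Total lines: 5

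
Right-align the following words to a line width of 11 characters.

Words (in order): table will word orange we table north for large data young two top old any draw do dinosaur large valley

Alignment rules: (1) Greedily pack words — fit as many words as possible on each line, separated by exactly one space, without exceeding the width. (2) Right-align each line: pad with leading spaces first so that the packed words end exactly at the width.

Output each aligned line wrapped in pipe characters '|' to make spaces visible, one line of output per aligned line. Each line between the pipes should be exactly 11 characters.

Answer: | table will|
|word orange|
|   we table|
|  north for|
| large data|
|  young two|
|top old any|
|    draw do|
|   dinosaur|
|      large|
|     valley|

Derivation:
Line 1: ['table', 'will'] (min_width=10, slack=1)
Line 2: ['word', 'orange'] (min_width=11, slack=0)
Line 3: ['we', 'table'] (min_width=8, slack=3)
Line 4: ['north', 'for'] (min_width=9, slack=2)
Line 5: ['large', 'data'] (min_width=10, slack=1)
Line 6: ['young', 'two'] (min_width=9, slack=2)
Line 7: ['top', 'old', 'any'] (min_width=11, slack=0)
Line 8: ['draw', 'do'] (min_width=7, slack=4)
Line 9: ['dinosaur'] (min_width=8, slack=3)
Line 10: ['large'] (min_width=5, slack=6)
Line 11: ['valley'] (min_width=6, slack=5)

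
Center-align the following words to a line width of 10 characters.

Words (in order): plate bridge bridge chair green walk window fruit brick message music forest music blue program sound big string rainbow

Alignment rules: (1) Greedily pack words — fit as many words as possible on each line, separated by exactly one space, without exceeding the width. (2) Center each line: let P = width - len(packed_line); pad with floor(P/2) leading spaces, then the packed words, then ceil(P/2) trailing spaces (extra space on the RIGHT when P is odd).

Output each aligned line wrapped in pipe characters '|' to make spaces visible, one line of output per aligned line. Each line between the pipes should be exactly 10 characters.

Line 1: ['plate'] (min_width=5, slack=5)
Line 2: ['bridge'] (min_width=6, slack=4)
Line 3: ['bridge'] (min_width=6, slack=4)
Line 4: ['chair'] (min_width=5, slack=5)
Line 5: ['green', 'walk'] (min_width=10, slack=0)
Line 6: ['window'] (min_width=6, slack=4)
Line 7: ['fruit'] (min_width=5, slack=5)
Line 8: ['brick'] (min_width=5, slack=5)
Line 9: ['message'] (min_width=7, slack=3)
Line 10: ['music'] (min_width=5, slack=5)
Line 11: ['forest'] (min_width=6, slack=4)
Line 12: ['music', 'blue'] (min_width=10, slack=0)
Line 13: ['program'] (min_width=7, slack=3)
Line 14: ['sound', 'big'] (min_width=9, slack=1)
Line 15: ['string'] (min_width=6, slack=4)
Line 16: ['rainbow'] (min_width=7, slack=3)

Answer: |  plate   |
|  bridge  |
|  bridge  |
|  chair   |
|green walk|
|  window  |
|  fruit   |
|  brick   |
| message  |
|  music   |
|  forest  |
|music blue|
| program  |
|sound big |
|  string  |
| rainbow  |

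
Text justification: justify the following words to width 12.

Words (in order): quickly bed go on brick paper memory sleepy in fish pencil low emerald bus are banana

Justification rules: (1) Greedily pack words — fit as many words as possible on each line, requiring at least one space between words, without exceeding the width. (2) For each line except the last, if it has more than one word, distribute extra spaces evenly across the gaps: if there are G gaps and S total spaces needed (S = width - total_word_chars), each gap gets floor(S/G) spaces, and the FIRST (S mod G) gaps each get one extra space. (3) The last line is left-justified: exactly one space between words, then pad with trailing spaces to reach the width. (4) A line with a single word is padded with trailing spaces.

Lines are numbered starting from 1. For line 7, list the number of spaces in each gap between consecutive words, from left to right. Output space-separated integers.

Answer: 6

Derivation:
Line 1: ['quickly', 'bed'] (min_width=11, slack=1)
Line 2: ['go', 'on', 'brick'] (min_width=11, slack=1)
Line 3: ['paper', 'memory'] (min_width=12, slack=0)
Line 4: ['sleepy', 'in'] (min_width=9, slack=3)
Line 5: ['fish', 'pencil'] (min_width=11, slack=1)
Line 6: ['low', 'emerald'] (min_width=11, slack=1)
Line 7: ['bus', 'are'] (min_width=7, slack=5)
Line 8: ['banana'] (min_width=6, slack=6)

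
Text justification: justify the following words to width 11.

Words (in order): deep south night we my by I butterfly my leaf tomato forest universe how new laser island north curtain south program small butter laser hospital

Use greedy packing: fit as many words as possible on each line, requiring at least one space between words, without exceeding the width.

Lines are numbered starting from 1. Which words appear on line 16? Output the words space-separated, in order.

Answer: small

Derivation:
Line 1: ['deep', 'south'] (min_width=10, slack=1)
Line 2: ['night', 'we', 'my'] (min_width=11, slack=0)
Line 3: ['by', 'I'] (min_width=4, slack=7)
Line 4: ['butterfly'] (min_width=9, slack=2)
Line 5: ['my', 'leaf'] (min_width=7, slack=4)
Line 6: ['tomato'] (min_width=6, slack=5)
Line 7: ['forest'] (min_width=6, slack=5)
Line 8: ['universe'] (min_width=8, slack=3)
Line 9: ['how', 'new'] (min_width=7, slack=4)
Line 10: ['laser'] (min_width=5, slack=6)
Line 11: ['island'] (min_width=6, slack=5)
Line 12: ['north'] (min_width=5, slack=6)
Line 13: ['curtain'] (min_width=7, slack=4)
Line 14: ['south'] (min_width=5, slack=6)
Line 15: ['program'] (min_width=7, slack=4)
Line 16: ['small'] (min_width=5, slack=6)
Line 17: ['butter'] (min_width=6, slack=5)
Line 18: ['laser'] (min_width=5, slack=6)
Line 19: ['hospital'] (min_width=8, slack=3)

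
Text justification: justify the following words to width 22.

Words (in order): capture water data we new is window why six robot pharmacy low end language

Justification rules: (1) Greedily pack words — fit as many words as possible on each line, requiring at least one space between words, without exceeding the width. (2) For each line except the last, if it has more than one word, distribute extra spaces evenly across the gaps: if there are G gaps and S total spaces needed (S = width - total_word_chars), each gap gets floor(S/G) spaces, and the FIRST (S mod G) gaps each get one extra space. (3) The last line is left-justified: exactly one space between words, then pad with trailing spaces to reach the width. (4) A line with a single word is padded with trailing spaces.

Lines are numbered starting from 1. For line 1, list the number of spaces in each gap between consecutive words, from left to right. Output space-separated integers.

Answer: 2 1 1

Derivation:
Line 1: ['capture', 'water', 'data', 'we'] (min_width=21, slack=1)
Line 2: ['new', 'is', 'window', 'why', 'six'] (min_width=21, slack=1)
Line 3: ['robot', 'pharmacy', 'low', 'end'] (min_width=22, slack=0)
Line 4: ['language'] (min_width=8, slack=14)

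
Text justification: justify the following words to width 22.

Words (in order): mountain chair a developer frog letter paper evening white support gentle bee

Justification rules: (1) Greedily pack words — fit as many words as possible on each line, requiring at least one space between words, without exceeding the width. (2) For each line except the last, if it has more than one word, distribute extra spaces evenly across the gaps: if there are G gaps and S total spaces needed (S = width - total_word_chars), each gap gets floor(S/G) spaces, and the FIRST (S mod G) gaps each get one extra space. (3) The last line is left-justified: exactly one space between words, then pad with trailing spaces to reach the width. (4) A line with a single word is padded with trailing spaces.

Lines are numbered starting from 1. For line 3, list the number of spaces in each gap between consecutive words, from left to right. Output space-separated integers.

Answer: 3 2

Derivation:
Line 1: ['mountain', 'chair', 'a'] (min_width=16, slack=6)
Line 2: ['developer', 'frog', 'letter'] (min_width=21, slack=1)
Line 3: ['paper', 'evening', 'white'] (min_width=19, slack=3)
Line 4: ['support', 'gentle', 'bee'] (min_width=18, slack=4)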